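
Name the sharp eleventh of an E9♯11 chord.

A#

Root of E9♯11 = E. The 11th is an augmented 11th: E up an augmented 11th → A#.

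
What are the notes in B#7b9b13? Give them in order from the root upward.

B#7b9b13 is a dominant seventh flat nine flat thirteen built on B#.
B# — root
D## — major 3rd
F## — perfect 5th
A# — minor 7th
C# — minor 9th
G# — minor 13th

B# – D## – F## – A# – C# – G#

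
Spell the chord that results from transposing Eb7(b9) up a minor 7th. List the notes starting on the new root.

Transposed root: Eb → Db (minor 7th up). So we spell Db dominant seventh flat nine:
- root: Db
- major 3rd: F
- perfect 5th: Ab
- minor 7th: Cb
- minor 9th: Ebb

Db  F  Ab  Cb  Ebb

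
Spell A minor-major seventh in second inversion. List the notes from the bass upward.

E, G-sharp, A, C

In root position, A minor-major seventh is A–C–E–G-sharp.
Second inversion puts the fifth (E) in the bass.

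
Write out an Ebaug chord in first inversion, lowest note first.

Ebaug = Eb–G–B; first inversion → third (G) lowest.

G – B – Eb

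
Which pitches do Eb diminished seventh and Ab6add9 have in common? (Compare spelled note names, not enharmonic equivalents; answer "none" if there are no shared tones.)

Eb diminished seventh = Eb, Gb, Bbb, Dbb.
Ab6add9 = Ab, C, Eb, F, Bb.
Shared: Eb.

Eb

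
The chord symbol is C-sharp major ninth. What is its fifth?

Root of C-sharp major ninth = C-sharp. The 5th is a perfect 5th: C-sharp up a perfect 5th → G-sharp.

G-sharp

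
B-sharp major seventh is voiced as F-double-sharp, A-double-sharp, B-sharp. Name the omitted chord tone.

D-double-sharp

The full B-sharp major seventh chord is B-sharp, D-double-sharp, F-double-sharp, A-double-sharp.
Comparing with the voicing, the major 3rd (3rd) — D-double-sharp — is absent.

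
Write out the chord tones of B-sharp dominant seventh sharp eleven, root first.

B-sharp dominant seventh sharp eleven is a dominant seventh sharp eleven built on B-sharp.
Root: B-sharp
Major 3rd (3rd): D-double-sharp
Perfect 5th (5th): F-double-sharp
Minor 7th (7th): A-sharp
Augmented 11th (11th): E-double-sharp

B-sharp  D-double-sharp  F-double-sharp  A-sharp  E-double-sharp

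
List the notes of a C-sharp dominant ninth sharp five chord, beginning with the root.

Root C#, quality dominant ninth sharp five:
- root: C#
- major 3rd: E#
- augmented 5th: G##
- minor 7th: B
- major 9th: D#

C#, E#, G##, B, D#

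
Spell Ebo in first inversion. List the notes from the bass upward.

Ebo = Eb–Gb–Bbb; first inversion → third (Gb) lowest.

Gb, Bbb, Eb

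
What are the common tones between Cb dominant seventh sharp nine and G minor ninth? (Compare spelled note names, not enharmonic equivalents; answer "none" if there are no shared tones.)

D

Cb dominant seventh sharp nine = C-flat, E-flat, G-flat, B-double-flat, D.
G minor ninth = G, B-flat, D, F, A.
Shared: D.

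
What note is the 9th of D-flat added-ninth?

E♭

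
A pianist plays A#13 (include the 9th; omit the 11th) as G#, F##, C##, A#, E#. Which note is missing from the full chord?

The full A#13 chord is A#, C##, E#, G#, B#, F##.
Comparing with the voicing, the major 9th (9th) — B# — is absent.

B#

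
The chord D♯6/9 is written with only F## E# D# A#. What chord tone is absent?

The full D♯6/9 chord is D#, F##, A#, B#, E#.
Comparing with the voicing, the major 6th (6th) — B# — is absent.

B#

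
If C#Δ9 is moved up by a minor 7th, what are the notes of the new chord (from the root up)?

A minor 7th up from C# is B, so the new chord is B major ninth.
- root: B
- major 3rd: D#
- perfect 5th: F#
- major 7th: A#
- major 9th: C#

B, D#, F#, A#, C#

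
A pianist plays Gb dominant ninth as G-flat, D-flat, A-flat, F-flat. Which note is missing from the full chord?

B-flat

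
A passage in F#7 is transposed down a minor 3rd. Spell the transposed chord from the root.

A minor 3rd down from F# is D#, so the new chord is D# dominant seventh.
- root: D#
- major 3rd: F##
- perfect 5th: A#
- minor 7th: C#

D#, F##, A#, C#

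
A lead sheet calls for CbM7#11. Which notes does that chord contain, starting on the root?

Cb  Eb  Gb  Bb  F

Root Cb, quality major seventh sharp eleven:
- root: Cb
- major 3rd: Eb
- perfect 5th: Gb
- major 7th: Bb
- augmented 11th: F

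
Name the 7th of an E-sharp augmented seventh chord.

D-sharp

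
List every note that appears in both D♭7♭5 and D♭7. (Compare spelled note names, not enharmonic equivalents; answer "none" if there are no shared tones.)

D♭7♭5: Db F Abb Cb
D♭7: Db F Ab Cb
Common to both → Db, F, Cb.

Db, F, Cb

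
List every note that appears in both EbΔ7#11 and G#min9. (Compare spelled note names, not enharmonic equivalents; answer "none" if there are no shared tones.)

none

EbΔ7#11: Eb G Bb D A
G#min9: G# B D# F# A#
Common to both → none.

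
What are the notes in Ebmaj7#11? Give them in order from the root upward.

E♭ – G – B♭ – D – A

Ebmaj7#11: major seventh sharp eleven on E♭.
Root: E♭
Major 3rd (3rd): G
Perfect 5th (5th): B♭
Major 7th (7th): D
Augmented 11th (11th): A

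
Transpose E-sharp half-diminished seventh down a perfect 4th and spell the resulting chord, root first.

Transposed root: E# → B# (perfect 4th down). So we spell B# half-diminished seventh:
Root: B#
Minor 3rd (3rd): D#
Diminished 5th (5th): F#
Minor 7th (7th): A#

B#  D#  F#  A#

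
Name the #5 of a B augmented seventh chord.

Root of B augmented seventh = B. The 5th is an augmented 5th: B up an augmented 5th → F𝄪.

F𝄪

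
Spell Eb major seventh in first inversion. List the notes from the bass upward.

G, B-flat, D, E-flat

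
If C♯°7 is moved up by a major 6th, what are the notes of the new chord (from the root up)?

A#, C#, E, G

A major 6th up from C# is A#, so the new chord is A# diminished seventh.
root → A#
3rd (minor 3rd) → C#
5th (diminished 5th) → E
7th (diminished 7th) → G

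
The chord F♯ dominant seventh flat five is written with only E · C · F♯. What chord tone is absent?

The full F♯ dominant seventh flat five chord is F♯, A♯, C, E.
Comparing with the voicing, the major 3rd (3rd) — A♯ — is absent.

A♯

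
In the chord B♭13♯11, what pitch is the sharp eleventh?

B♭13♯11 is built on Bb; its 11th is an augmented 11th above the root.
A fourth above B uses the letter E, and the augmented 11th above Bb is E.

E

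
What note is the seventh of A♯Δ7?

G##

A♯Δ7 is built on A#; its 7th is a major 7th above the root.
A seventh above A uses the letter G, and the major 7th above A# is G##.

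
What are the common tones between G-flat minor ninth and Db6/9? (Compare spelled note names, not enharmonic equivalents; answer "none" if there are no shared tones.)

Db, Ab

G-flat minor ninth: Gb Bbb Db Fb Ab
Db6/9: Db F Ab Bb Eb
Common to both → Db, Ab.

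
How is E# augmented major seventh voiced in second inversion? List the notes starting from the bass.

B-double-sharp, D-double-sharp, E-sharp, G-double-sharp

In root position, E# augmented major seventh is E-sharp–G-double-sharp–B-double-sharp–D-double-sharp.
Second inversion puts the fifth (B-double-sharp) in the bass.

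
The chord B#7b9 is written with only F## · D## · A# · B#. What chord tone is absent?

C#

The full B#7b9 chord is B#, D##, F##, A#, C#.
Comparing with the voicing, the minor 9th (9th) — C# — is absent.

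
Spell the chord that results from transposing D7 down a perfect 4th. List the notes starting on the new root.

A perfect 4th down from D is A, so the new chord is A dominant seventh.
- root: A
- major 3rd: C#
- perfect 5th: E
- minor 7th: G

A, C#, E, G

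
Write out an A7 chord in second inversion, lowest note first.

E, G, A, C#

A7 = A–C#–E–G; second inversion → fifth (E) lowest.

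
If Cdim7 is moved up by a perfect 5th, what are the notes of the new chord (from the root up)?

G, Bb, Db, Fb

C up a perfect 5th → G. New chord: G diminished seventh.
root → G
3rd (minor 3rd) → Bb
5th (diminished 5th) → Db
7th (diminished 7th) → Fb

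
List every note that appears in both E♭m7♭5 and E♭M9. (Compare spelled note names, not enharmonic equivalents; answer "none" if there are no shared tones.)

E♭m7♭5 = Eb, Gb, Bbb, Db.
E♭M9 = Eb, G, Bb, D, F.
Shared: Eb.

Eb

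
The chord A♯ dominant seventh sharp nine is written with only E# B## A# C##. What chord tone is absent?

G#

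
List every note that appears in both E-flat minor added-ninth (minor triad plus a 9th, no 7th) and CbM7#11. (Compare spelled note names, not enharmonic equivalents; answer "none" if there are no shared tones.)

E-flat minor added-ninth = E♭, G♭, B♭, F.
CbM7#11 = C♭, E♭, G♭, B♭, F.
Shared: E♭, G♭, B♭, F.

E♭ – G♭ – B♭ – F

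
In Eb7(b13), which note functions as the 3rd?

Eb7(b13) is built on Eb; its 3rd is a major 3rd above the root.
A third above E uses the letter G, and the major 3rd above Eb is G.

G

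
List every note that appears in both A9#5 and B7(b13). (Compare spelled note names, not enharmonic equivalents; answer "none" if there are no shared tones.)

A9#5: A C# E# G B
B7(b13): B D# F# A G
Common to both → A, G, B.

A – G – B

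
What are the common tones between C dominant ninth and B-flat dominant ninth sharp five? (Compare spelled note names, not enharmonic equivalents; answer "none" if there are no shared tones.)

C, B-flat, D

C dominant ninth: C E G B-flat D
B-flat dominant ninth sharp five: B-flat D F-sharp A-flat C
Common to both → C, B-flat, D.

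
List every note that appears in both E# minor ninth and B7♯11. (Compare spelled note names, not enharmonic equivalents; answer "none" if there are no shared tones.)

E# minor ninth: E# G# B# D# F##
B7♯11: B D# F# A E#
Common to both → E#, D#.

E#, D#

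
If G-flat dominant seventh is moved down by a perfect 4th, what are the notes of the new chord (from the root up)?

Transposed root: G-flat → D-flat (perfect 4th down). So we spell D-flat dominant seventh:
root → D-flat
3rd (major 3rd) → F
5th (perfect 5th) → A-flat
7th (minor 7th) → C-flat

D-flat – F – A-flat – C-flat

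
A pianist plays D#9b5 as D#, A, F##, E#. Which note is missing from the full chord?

C#

The full D#9b5 chord is D#, F##, A, C#, E#.
Comparing with the voicing, the minor 7th (7th) — C# — is absent.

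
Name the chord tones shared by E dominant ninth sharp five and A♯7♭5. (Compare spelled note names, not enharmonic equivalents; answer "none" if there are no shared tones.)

E dominant ninth sharp five: E G# B# D F#
A♯7♭5: A# C## E G#
Common to both → E, G#.

E – G#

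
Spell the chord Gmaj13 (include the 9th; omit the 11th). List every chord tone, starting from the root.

Root G, quality major thirteenth:
root → G
3rd (major 3rd) → B
5th (perfect 5th) → D
7th (major 7th) → F#
9th (major 9th) → A
13th (major 13th) → E

G B D F# A E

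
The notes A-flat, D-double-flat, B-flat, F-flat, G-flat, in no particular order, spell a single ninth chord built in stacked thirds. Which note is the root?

G-flat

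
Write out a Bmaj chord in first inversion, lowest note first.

In root position, Bmaj is B–D#–F#.
First inversion puts the third (D#) in the bass.

D#  F#  B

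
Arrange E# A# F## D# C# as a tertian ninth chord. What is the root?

Stacking in thirds gives D# – F## – A# – C# – E#, so D# is the root — D# dominant ninth.

D#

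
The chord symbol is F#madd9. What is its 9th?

G#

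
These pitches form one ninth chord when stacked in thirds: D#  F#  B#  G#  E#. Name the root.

E#

Arranged so that each adjacent pair is a third by letter name: E# – G# – B# – D# – F#.
The bottom of that stack, E#, is the root (this is E# minor seventh flat nine).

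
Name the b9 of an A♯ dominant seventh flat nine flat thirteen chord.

B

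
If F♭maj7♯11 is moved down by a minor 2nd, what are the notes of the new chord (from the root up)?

Fb down a minor 2nd → Eb. New chord: Eb major seventh sharp eleven.
Root: Eb
Major 3rd (3rd): G
Perfect 5th (5th): Bb
Major 7th (7th): D
Augmented 11th (11th): A

Eb, G, Bb, D, A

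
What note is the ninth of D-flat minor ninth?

E♭

Root of D-flat minor ninth = D♭. The 9th is a major 9th: D♭ up a major 9th → E♭.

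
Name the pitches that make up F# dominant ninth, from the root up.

F# dominant ninth: dominant ninth on F-sharp.
F-sharp — root
A-sharp — major 3rd
C-sharp — perfect 5th
E — minor 7th
G-sharp — major 9th

F-sharp A-sharp C-sharp E G-sharp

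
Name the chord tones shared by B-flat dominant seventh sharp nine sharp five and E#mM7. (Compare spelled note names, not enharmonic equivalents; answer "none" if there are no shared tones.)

none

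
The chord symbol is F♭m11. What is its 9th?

Gb

Root of F♭m11 = Fb. The 9th is a major 9th: Fb up a major 9th → Gb.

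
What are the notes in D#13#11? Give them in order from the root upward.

D#13#11: dominant thirteenth sharp eleven on D#.
D# — root
F## — major 3rd
A# — perfect 5th
C# — minor 7th
E# — major 9th
G## — augmented 11th
B# — major 13th

D# F## A# C# E# G## B#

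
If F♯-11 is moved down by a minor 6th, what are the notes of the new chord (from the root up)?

A♯, C♯, E♯, G♯, B♯, D♯

A minor 6th down from F♯ is A♯, so the new chord is A♯ minor eleventh.
Root: A♯
Minor 3rd (3rd): C♯
Perfect 5th (5th): E♯
Minor 7th (7th): G♯
Major 9th (9th): B♯
Perfect 11th (11th): D♯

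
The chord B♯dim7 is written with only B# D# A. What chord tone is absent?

The full B♯dim7 chord is B#, D#, F#, A.
Comparing with the voicing, the diminished 5th (5th) — F# — is absent.

F#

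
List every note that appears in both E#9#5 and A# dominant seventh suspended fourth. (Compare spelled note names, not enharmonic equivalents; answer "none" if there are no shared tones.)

E♯ D♯

E#9#5: E♯ G𝄪 B𝄪 D♯ F𝄪
A# dominant seventh suspended fourth: A♯ D♯ E♯ G♯
Common to both → E♯, D♯.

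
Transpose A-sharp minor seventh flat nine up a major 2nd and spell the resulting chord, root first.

B-sharp D-sharp F-double-sharp A-sharp C-sharp

Transposed root: A-sharp → B-sharp (major 2nd up). So we spell B-sharp minor seventh flat nine:
root → B-sharp
3rd (minor 3rd) → D-sharp
5th (perfect 5th) → F-double-sharp
7th (minor 7th) → A-sharp
9th (minor 9th) → C-sharp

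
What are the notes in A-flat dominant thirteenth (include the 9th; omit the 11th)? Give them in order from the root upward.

Ab – C – Eb – Gb – Bb – F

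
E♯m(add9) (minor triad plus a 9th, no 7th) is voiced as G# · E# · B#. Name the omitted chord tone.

F##

The full E♯m(add9) chord is E#, G#, B#, F##.
Comparing with the voicing, the major 9th (9th) — F## — is absent.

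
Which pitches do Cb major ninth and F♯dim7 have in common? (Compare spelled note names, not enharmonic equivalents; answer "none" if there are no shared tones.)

Cb major ninth = Cb, Eb, Gb, Bb, Db.
F♯dim7 = F#, A, C, Eb.
Shared: Eb.

Eb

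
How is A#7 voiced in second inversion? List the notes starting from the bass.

A#7 = A#–C##–E#–G#; second inversion → fifth (E#) lowest.

E#, G#, A#, C##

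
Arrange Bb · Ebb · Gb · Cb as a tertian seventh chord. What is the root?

Stacking in thirds gives Cb – Ebb – Gb – Bb, so Cb is the root — Cb minor-major seventh.

Cb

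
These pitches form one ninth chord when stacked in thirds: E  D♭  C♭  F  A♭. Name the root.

D♭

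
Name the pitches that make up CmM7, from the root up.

C – Eb – G – B

CmM7: minor-major seventh on C.
- root: C
- minor 3rd: Eb
- perfect 5th: G
- major 7th: B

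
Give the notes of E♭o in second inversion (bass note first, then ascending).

B𝄫 – E♭ – G♭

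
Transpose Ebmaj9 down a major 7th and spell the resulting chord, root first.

Transposed root: Eb → Fb (major 7th down). So we spell Fb major ninth:
Root: Fb
Major 3rd (3rd): Ab
Perfect 5th (5th): Cb
Major 7th (7th): Eb
Major 9th (9th): Gb

Fb  Ab  Cb  Eb  Gb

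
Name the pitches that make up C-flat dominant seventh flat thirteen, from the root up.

C-flat dominant seventh flat thirteen is a dominant seventh flat thirteen built on C-flat.
- root: C-flat
- major 3rd: E-flat
- perfect 5th: G-flat
- minor 7th: B-double-flat
- minor 13th: A-double-flat

C-flat – E-flat – G-flat – B-double-flat – A-double-flat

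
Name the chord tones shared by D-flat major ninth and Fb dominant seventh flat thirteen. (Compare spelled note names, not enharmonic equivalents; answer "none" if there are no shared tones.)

D-flat major ninth: D-flat F A-flat C E-flat
Fb dominant seventh flat thirteen: F-flat A-flat C-flat E-double-flat D-double-flat
Common to both → A-flat.

A-flat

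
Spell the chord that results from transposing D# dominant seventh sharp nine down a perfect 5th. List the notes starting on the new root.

G#, B#, D#, F#, A##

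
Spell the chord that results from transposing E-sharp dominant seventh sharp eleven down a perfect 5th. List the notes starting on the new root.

A perfect 5th down from E-sharp is A-sharp, so the new chord is A-sharp dominant seventh sharp eleven.
- root: A-sharp
- major 3rd: C-double-sharp
- perfect 5th: E-sharp
- minor 7th: G-sharp
- augmented 11th: D-double-sharp

A-sharp – C-double-sharp – E-sharp – G-sharp – D-double-sharp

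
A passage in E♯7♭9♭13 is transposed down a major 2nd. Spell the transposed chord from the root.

E# down a major 2nd → D#. New chord: D# dominant seventh flat nine flat thirteen.
Root: D#
Major 3rd (3rd): F##
Perfect 5th (5th): A#
Minor 7th (7th): C#
Minor 9th (9th): E
Minor 13th (13th): B

D#  F##  A#  C#  E  B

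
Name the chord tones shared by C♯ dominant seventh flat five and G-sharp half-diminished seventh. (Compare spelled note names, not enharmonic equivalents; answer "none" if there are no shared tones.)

C♯ dominant seventh flat five = C-sharp, E-sharp, G, B.
G-sharp half-diminished seventh = G-sharp, B, D, F-sharp.
Shared: B.

B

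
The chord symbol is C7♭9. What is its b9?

D♭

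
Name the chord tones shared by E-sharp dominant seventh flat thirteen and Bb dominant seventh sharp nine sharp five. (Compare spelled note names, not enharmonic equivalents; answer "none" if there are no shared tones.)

C-sharp

E-sharp dominant seventh flat thirteen = E-sharp, G-double-sharp, B-sharp, D-sharp, C-sharp.
Bb dominant seventh sharp nine sharp five = B-flat, D, F-sharp, A-flat, C-sharp.
Shared: C-sharp.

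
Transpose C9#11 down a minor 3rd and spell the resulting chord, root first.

A minor 3rd down from C is A, so the new chord is A dominant ninth sharp eleven.
Root: A
Major 3rd (3rd): C#
Perfect 5th (5th): E
Minor 7th (7th): G
Major 9th (9th): B
Augmented 11th (11th): D#

A  C#  E  G  B  D#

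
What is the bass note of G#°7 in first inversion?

B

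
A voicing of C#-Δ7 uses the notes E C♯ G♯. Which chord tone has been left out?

The full C#-Δ7 chord is C♯, E, G♯, B♯.
Comparing with the voicing, the major 7th (7th) — B♯ — is absent.

B♯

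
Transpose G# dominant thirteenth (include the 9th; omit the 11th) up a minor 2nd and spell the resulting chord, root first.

A  C-sharp  E  G  B  F-sharp

A minor 2nd up from G-sharp is A, so the new chord is A dominant thirteenth.
root → A
3rd (major 3rd) → C-sharp
5th (perfect 5th) → E
7th (minor 7th) → G
9th (major 9th) → B
13th (major 13th) → F-sharp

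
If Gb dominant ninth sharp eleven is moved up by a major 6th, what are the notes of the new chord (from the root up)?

E-flat, G, B-flat, D-flat, F, A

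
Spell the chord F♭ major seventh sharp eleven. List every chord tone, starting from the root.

Root F-flat, quality major seventh sharp eleven:
F-flat — root
A-flat — major 3rd
C-flat — perfect 5th
E-flat — major 7th
B-flat — augmented 11th

F-flat, A-flat, C-flat, E-flat, B-flat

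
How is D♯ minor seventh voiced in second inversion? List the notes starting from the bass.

In root position, D♯ minor seventh is D♯–F♯–A♯–C♯.
Second inversion puts the fifth (A♯) in the bass.

A♯, C♯, D♯, F♯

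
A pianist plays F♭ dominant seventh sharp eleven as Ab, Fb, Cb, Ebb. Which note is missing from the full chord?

Bb

The full F♭ dominant seventh sharp eleven chord is Fb, Ab, Cb, Ebb, Bb.
Comparing with the voicing, the augmented 11th (11th) — Bb — is absent.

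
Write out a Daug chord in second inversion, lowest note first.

Daug = D–F♯–A♯; second inversion → fifth (A♯) lowest.

A♯ – D – F♯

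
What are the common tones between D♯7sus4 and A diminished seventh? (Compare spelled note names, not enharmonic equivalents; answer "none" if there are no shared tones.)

none

D♯7sus4: D♯ G♯ A♯ C♯
A diminished seventh: A C E♭ G♭
Common to both → none.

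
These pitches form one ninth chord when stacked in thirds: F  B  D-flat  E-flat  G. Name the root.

Arranged so that each adjacent pair is a third by letter name: E-flat – G – B – D-flat – F.
The bottom of that stack, E-flat, is the root (this is E-flat dominant ninth sharp five).

E-flat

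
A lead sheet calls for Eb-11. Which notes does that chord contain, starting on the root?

Eb-11: minor eleventh on Eb.
Eb — root
Gb — minor 3rd
Bb — perfect 5th
Db — minor 7th
F — major 9th
Ab — perfect 11th

Eb, Gb, Bb, Db, F, Ab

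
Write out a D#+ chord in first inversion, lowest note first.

F## A## D#

In root position, D#+ is D#–F##–A##.
First inversion puts the third (F##) in the bass.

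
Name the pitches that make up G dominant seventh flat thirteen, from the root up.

G dominant seventh flat thirteen is a dominant seventh flat thirteen built on G.
Root: G
Major 3rd (3rd): B
Perfect 5th (5th): D
Minor 7th (7th): F
Minor 13th (13th): Eb

G  B  D  F  Eb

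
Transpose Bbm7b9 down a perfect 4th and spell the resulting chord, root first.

B♭ down a perfect 4th → F. New chord: F minor seventh flat nine.
F — root
A♭ — minor 3rd
C — perfect 5th
E♭ — minor 7th
G♭ — minor 9th

F, A♭, C, E♭, G♭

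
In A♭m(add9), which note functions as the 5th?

E♭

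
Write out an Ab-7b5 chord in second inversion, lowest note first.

In root position, Ab-7b5 is A♭–C♭–E𝄫–G♭.
Second inversion puts the fifth (E𝄫) in the bass.

E𝄫  G♭  A♭  C♭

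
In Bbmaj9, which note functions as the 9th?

C

Root of Bbmaj9 = Bb. The 9th is a major 9th: Bb up a major 9th → C.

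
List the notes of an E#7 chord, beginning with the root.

E#7: dominant seventh on E#.
root → E#
3rd (major 3rd) → G##
5th (perfect 5th) → B#
7th (minor 7th) → D#

E#, G##, B#, D#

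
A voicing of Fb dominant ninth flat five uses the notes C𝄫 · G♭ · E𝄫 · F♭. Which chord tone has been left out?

A♭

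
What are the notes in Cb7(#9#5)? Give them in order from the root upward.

Cb, Eb, G, Bbb, D

Cb7(#9#5): dominant seventh sharp nine sharp five on Cb.
Cb — root
Eb — major 3rd
G — augmented 5th
Bbb — minor 7th
D — augmented 9th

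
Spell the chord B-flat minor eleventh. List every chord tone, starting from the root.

Root Bb, quality minor eleventh:
- root: Bb
- minor 3rd: Db
- perfect 5th: F
- minor 7th: Ab
- major 9th: C
- perfect 11th: Eb

Bb, Db, F, Ab, C, Eb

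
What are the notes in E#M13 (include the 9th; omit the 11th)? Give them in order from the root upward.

E#  G##  B#  D##  F##  C##

E#M13: major thirteenth on E#.
E# — root
G## — major 3rd
B# — perfect 5th
D## — major 7th
F## — major 9th
C## — major 13th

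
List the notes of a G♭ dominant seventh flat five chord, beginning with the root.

G♭ dominant seventh flat five: dominant seventh flat five on G-flat.
Root: G-flat
Major 3rd (3rd): B-flat
Diminished 5th (5th): D-double-flat
Minor 7th (7th): F-flat

G-flat – B-flat – D-double-flat – F-flat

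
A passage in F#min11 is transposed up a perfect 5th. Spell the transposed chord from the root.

C#  E  G#  B  D#  F#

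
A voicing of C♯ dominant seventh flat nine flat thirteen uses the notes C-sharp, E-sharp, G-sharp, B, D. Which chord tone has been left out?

A

The full C♯ dominant seventh flat nine flat thirteen chord is C-sharp, E-sharp, G-sharp, B, D, A.
Comparing with the voicing, the minor 13th (13th) — A — is absent.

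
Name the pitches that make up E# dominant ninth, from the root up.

Root E♯, quality dominant ninth:
E♯ — root
G𝄪 — major 3rd
B♯ — perfect 5th
D♯ — minor 7th
F𝄪 — major 9th

E♯, G𝄪, B♯, D♯, F𝄪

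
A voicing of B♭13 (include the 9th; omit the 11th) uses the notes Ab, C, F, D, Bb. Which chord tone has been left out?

G

B♭13 = Bb, D, F, Ab, C, G. The voicing lacks the 13th (major 13th), G.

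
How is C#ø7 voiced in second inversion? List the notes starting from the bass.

G, B, C#, E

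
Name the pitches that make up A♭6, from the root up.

Ab – C – Eb – F

A♭6: major sixth on Ab.
- root: Ab
- major 3rd: C
- perfect 5th: Eb
- major 6th: F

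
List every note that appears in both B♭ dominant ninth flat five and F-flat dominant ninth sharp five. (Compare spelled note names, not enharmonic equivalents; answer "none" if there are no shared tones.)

Fb, Ab, C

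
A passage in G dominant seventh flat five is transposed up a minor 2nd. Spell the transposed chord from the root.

G up a minor 2nd → A-flat. New chord: A-flat dominant seventh flat five.
- root: A-flat
- major 3rd: C
- diminished 5th: E-double-flat
- minor 7th: G-flat

A-flat – C – E-double-flat – G-flat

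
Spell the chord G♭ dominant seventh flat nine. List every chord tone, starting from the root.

G♭ dominant seventh flat nine is a dominant seventh flat nine built on G-flat.
G-flat — root
B-flat — major 3rd
D-flat — perfect 5th
F-flat — minor 7th
A-double-flat — minor 9th

G-flat – B-flat – D-flat – F-flat – A-double-flat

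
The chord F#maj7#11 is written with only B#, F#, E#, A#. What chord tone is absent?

C#

The full F#maj7#11 chord is F#, A#, C#, E#, B#.
Comparing with the voicing, the perfect 5th (5th) — C# — is absent.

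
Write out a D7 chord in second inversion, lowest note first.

D7 = D–F#–A–C; second inversion → fifth (A) lowest.

A C D F#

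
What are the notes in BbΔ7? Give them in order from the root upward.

Root B♭, quality major seventh:
B♭ — root
D — major 3rd
F — perfect 5th
A — major 7th

B♭  D  F  A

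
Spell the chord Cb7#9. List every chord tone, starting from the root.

Root Cb, quality dominant seventh sharp nine:
Root: Cb
Major 3rd (3rd): Eb
Perfect 5th (5th): Gb
Minor 7th (7th): Bbb
Augmented 9th (9th): D

Cb, Eb, Gb, Bbb, D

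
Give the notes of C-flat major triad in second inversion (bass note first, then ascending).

G-flat – C-flat – E-flat

In root position, C-flat major triad is C-flat–E-flat–G-flat.
Second inversion puts the fifth (G-flat) in the bass.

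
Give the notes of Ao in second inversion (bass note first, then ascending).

Eb, A, C

Ao = A–C–Eb; second inversion → fifth (Eb) lowest.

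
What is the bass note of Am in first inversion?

C

Am = A–C–E. First inversion → third in the bass = C.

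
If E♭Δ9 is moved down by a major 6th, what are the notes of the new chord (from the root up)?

Transposed root: E♭ → G♭ (major 6th down). So we spell G♭ major ninth:
root → G♭
3rd (major 3rd) → B♭
5th (perfect 5th) → D♭
7th (major 7th) → F
9th (major 9th) → A♭

G♭, B♭, D♭, F, A♭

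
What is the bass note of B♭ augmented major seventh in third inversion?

A

B♭ augmented major seventh = Bb–D–F#–A. Third inversion → seventh in the bass = A.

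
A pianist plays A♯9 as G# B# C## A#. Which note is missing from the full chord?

E#

The full A♯9 chord is A#, C##, E#, G#, B#.
Comparing with the voicing, the perfect 5th (5th) — E# — is absent.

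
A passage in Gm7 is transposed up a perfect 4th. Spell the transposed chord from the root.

Transposed root: G → C (perfect 4th up). So we spell C minor seventh:
root → C
3rd (minor 3rd) → E♭
5th (perfect 5th) → G
7th (minor 7th) → B♭

C, E♭, G, B♭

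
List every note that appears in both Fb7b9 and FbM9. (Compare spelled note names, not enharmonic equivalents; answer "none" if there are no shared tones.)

F♭  A♭  C♭

Fb7b9: F♭ A♭ C♭ E𝄫 G𝄫
FbM9: F♭ A♭ C♭ E♭ G♭
Common to both → F♭, A♭, C♭.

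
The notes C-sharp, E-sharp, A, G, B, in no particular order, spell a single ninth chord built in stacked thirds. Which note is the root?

A

Stacking in thirds gives A – C-sharp – E-sharp – G – B, so A is the root — A dominant ninth sharp five.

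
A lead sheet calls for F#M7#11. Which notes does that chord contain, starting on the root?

F#M7#11 is a major seventh sharp eleven built on F#.
F# — root
A# — major 3rd
C# — perfect 5th
E# — major 7th
B# — augmented 11th

F#  A#  C#  E#  B#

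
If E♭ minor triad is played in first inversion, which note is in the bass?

Gb

E♭ minor triad = Eb–Gb–Bb. First inversion → third in the bass = Gb.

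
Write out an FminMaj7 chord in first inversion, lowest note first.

A♭, C, E, F

In root position, FminMaj7 is F–A♭–C–E.
First inversion puts the third (A♭) in the bass.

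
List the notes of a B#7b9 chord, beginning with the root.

B♯ – D𝄪 – F𝄪 – A♯ – C♯

B#7b9 is a dominant seventh flat nine built on B♯.
B♯ — root
D𝄪 — major 3rd
F𝄪 — perfect 5th
A♯ — minor 7th
C♯ — minor 9th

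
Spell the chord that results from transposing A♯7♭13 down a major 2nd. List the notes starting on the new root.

G#  B#  D#  F#  E

Transposed root: A# → G# (major 2nd down). So we spell G# dominant seventh flat thirteen:
- root: G#
- major 3rd: B#
- perfect 5th: D#
- minor 7th: F#
- minor 13th: E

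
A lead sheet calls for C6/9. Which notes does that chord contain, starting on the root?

C6/9: six-nine on C.
Root: C
Major 3rd (3rd): E
Perfect 5th (5th): G
Major 6th (6th): A
Major 9th (9th): D

C E G A D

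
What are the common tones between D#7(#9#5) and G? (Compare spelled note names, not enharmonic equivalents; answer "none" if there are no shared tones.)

D#7(#9#5) = D#, F##, A##, C#, E##.
G = G, B, D.
Shared: none.

none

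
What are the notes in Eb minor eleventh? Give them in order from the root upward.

Root E-flat, quality minor eleventh:
root → E-flat
3rd (minor 3rd) → G-flat
5th (perfect 5th) → B-flat
7th (minor 7th) → D-flat
9th (major 9th) → F
11th (perfect 11th) → A-flat

E-flat, G-flat, B-flat, D-flat, F, A-flat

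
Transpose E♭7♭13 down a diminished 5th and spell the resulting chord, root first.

Transposed root: Eb → A (diminished 5th down). So we spell A dominant seventh flat thirteen:
A — root
C# — major 3rd
E — perfect 5th
G — minor 7th
F — minor 13th

A, C#, E, G, F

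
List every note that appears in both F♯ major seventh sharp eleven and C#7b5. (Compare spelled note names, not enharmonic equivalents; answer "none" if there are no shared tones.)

F♯ major seventh sharp eleven = F#, A#, C#, E#, B#.
C#7b5 = C#, E#, G, B.
Shared: C#, E#.

C# E#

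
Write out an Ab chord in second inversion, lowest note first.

E♭ – A♭ – C

In root position, Ab is A♭–C–E♭.
Second inversion puts the fifth (E♭) in the bass.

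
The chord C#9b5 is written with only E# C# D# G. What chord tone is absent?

The full C#9b5 chord is C#, E#, G, B, D#.
Comparing with the voicing, the minor 7th (7th) — B — is absent.

B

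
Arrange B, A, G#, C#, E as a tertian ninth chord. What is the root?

A

Stacking in thirds gives A – C# – E – G# – B, so A is the root — A major ninth.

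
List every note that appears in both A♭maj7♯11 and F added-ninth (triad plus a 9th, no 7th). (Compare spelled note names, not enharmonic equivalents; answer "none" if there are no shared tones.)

C, G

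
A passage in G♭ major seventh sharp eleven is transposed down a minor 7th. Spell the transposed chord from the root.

A minor 7th down from Gb is Ab, so the new chord is Ab major seventh sharp eleven.
Root: Ab
Major 3rd (3rd): C
Perfect 5th (5th): Eb
Major 7th (7th): G
Augmented 11th (11th): D

Ab, C, Eb, G, D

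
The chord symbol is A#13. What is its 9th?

A#13 is built on A#; its 9th is a major 9th above the root.
A second above A uses the letter B, and the major 9th above A# is B#.

B#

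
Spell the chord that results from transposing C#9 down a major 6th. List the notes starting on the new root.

E G♯ B D F♯

A major 6th down from C♯ is E, so the new chord is E dominant ninth.
root → E
3rd (major 3rd) → G♯
5th (perfect 5th) → B
7th (minor 7th) → D
9th (major 9th) → F♯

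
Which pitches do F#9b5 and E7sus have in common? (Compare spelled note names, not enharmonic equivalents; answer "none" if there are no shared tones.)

E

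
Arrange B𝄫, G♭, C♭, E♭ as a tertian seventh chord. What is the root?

C♭

Arranged so that each adjacent pair is a third by letter name: C♭ – E♭ – G♭ – B𝄫.
The bottom of that stack, C♭, is the root (this is C♭ dominant seventh).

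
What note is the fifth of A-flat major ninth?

E♭

Root of A-flat major ninth = A♭. The 5th is a perfect 5th: A♭ up a perfect 5th → E♭.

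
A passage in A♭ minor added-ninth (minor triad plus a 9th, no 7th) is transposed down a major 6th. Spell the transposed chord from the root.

A major 6th down from A-flat is C-flat, so the new chord is C-flat minor added-ninth.
root → C-flat
3rd (minor 3rd) → E-double-flat
5th (perfect 5th) → G-flat
9th (major 9th) → D-flat

C-flat  E-double-flat  G-flat  D-flat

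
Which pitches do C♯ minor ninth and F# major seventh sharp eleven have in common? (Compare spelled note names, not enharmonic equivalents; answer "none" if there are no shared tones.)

C-sharp

C♯ minor ninth = C-sharp, E, G-sharp, B, D-sharp.
F# major seventh sharp eleven = F-sharp, A-sharp, C-sharp, E-sharp, B-sharp.
Shared: C-sharp.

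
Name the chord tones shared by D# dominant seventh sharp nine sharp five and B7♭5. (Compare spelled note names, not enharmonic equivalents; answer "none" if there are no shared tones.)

D# dominant seventh sharp nine sharp five: D# F## A## C# E##
B7♭5: B D# F A
Common to both → D#.

D#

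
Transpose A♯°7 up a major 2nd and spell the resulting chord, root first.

B# D# F# A

A# up a major 2nd → B#. New chord: B# diminished seventh.
B# — root
D# — minor 3rd
F# — diminished 5th
A — diminished 7th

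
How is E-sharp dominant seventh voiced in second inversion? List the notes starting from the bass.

B-sharp – D-sharp – E-sharp – G-double-sharp

E-sharp dominant seventh = E-sharp–G-double-sharp–B-sharp–D-sharp; second inversion → fifth (B-sharp) lowest.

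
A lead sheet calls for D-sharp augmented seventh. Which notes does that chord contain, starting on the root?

D-sharp – F-double-sharp – A-double-sharp – C-sharp

Root D-sharp, quality augmented seventh:
- root: D-sharp
- major 3rd: F-double-sharp
- augmented 5th: A-double-sharp
- minor 7th: C-sharp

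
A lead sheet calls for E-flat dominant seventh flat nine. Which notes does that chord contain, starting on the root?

E-flat – G – B-flat – D-flat – F-flat

Root E-flat, quality dominant seventh flat nine:
E-flat — root
G — major 3rd
B-flat — perfect 5th
D-flat — minor 7th
F-flat — minor 9th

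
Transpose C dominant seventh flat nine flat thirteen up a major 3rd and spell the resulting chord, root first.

Transposed root: C → E (major 3rd up). So we spell E dominant seventh flat nine flat thirteen:
E — root
G-sharp — major 3rd
B — perfect 5th
D — minor 7th
F — minor 9th
C — minor 13th

E, G-sharp, B, D, F, C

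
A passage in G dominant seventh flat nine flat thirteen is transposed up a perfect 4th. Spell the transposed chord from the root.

C – E – G – B-flat – D-flat – A-flat

G up a perfect 4th → C. New chord: C dominant seventh flat nine flat thirteen.
Root: C
Major 3rd (3rd): E
Perfect 5th (5th): G
Minor 7th (7th): B-flat
Minor 9th (9th): D-flat
Minor 13th (13th): A-flat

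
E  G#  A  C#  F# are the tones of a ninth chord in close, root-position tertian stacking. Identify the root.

F#

Stacking in thirds gives F# – A – C# – E – G#, so F# is the root — F# minor ninth.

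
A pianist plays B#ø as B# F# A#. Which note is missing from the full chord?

D#

B#ø = B#, D#, F#, A#. The voicing lacks the 3rd (minor 3rd), D#.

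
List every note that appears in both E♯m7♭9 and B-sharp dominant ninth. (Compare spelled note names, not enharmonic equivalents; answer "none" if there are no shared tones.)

B#

E♯m7♭9: E# G# B# D# F#
B-sharp dominant ninth: B# D## F## A# C##
Common to both → B#.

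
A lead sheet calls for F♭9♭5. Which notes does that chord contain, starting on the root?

F♭9♭5: dominant ninth flat five on F♭.
F♭ — root
A♭ — major 3rd
C𝄫 — diminished 5th
E𝄫 — minor 7th
G♭ — major 9th

F♭, A♭, C𝄫, E𝄫, G♭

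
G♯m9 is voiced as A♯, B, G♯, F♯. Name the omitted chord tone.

D♯

The full G♯m9 chord is G♯, B, D♯, F♯, A♯.
Comparing with the voicing, the perfect 5th (5th) — D♯ — is absent.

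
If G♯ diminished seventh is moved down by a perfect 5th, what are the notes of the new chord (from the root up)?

A perfect 5th down from G-sharp is C-sharp, so the new chord is C-sharp diminished seventh.
root → C-sharp
3rd (minor 3rd) → E
5th (diminished 5th) → G
7th (diminished 7th) → B-flat

C-sharp, E, G, B-flat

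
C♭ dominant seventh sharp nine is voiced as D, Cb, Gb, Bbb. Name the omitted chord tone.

Eb

C♭ dominant seventh sharp nine = Cb, Eb, Gb, Bbb, D. The voicing lacks the 3rd (major 3rd), Eb.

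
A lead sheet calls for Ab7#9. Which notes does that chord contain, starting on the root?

Ab, C, Eb, Gb, B

Root Ab, quality dominant seventh sharp nine:
root → Ab
3rd (major 3rd) → C
5th (perfect 5th) → Eb
7th (minor 7th) → Gb
9th (augmented 9th) → B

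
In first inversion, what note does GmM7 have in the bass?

GmM7 = G–Bb–D–F#. First inversion → third in the bass = Bb.

Bb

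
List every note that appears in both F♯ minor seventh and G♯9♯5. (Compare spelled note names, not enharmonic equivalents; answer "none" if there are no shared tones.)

F♯ minor seventh = F#, A, C#, E.
G♯9♯5 = G#, B#, D##, F#, A#.
Shared: F#.

F#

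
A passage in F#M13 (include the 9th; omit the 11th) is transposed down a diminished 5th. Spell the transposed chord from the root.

B♯ D𝄪 F𝄪 A𝄪 C𝄪 G𝄪

A diminished 5th down from F♯ is B♯, so the new chord is B♯ major thirteenth.
root → B♯
3rd (major 3rd) → D𝄪
5th (perfect 5th) → F𝄪
7th (major 7th) → A𝄪
9th (major 9th) → C𝄪
13th (major 13th) → G𝄪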